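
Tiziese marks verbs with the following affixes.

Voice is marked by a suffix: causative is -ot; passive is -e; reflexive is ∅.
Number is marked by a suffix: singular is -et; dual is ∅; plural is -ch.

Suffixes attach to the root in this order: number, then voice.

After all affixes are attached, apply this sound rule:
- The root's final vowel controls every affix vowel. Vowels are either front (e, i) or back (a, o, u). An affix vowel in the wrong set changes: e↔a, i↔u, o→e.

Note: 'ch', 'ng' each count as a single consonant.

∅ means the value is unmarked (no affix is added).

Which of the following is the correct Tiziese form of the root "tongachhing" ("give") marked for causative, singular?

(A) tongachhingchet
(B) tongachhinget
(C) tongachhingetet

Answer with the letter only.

Attach number singular -et → tongachhinget.
Attach voice causative -ot → tongachhingetot.
Apply vowel harmony: tongachhingetot → tongachhingetet.
So the correct form is tongachhingetet, option (C).
(B) tongachhinget is wrong: it uses reflexive instead of causative for voice.
(A) tongachhingchet is wrong: it uses plural instead of singular for number.

C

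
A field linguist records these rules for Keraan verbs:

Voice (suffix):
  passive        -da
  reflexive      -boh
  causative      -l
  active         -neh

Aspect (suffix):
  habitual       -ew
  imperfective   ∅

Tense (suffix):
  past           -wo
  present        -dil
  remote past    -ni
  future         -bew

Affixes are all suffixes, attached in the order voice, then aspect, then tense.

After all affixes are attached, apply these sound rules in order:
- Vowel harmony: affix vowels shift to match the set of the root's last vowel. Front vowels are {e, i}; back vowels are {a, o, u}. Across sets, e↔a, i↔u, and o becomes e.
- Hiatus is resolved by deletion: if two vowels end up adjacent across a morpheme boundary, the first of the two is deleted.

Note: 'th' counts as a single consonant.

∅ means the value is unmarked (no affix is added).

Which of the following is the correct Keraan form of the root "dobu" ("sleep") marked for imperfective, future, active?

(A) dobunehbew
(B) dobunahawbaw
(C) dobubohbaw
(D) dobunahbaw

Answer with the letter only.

Attach voice active -neh → dobuneh.
aspect = imperfective: zero marking, form stays dobuneh.
Attach tense future -bew → dobunehbew.
Apply vowel harmony: dobunehbew → dobunahbaw.
Vowel deletion: no change.
So the correct form is dobunahbaw, option (D).
(A) dobunehbew is wrong: it fails to apply the sound rule(s).
(B) dobunahawbaw is wrong: it uses habitual instead of imperfective for aspect.
(C) dobubohbaw is wrong: it uses reflexive instead of active for voice.

D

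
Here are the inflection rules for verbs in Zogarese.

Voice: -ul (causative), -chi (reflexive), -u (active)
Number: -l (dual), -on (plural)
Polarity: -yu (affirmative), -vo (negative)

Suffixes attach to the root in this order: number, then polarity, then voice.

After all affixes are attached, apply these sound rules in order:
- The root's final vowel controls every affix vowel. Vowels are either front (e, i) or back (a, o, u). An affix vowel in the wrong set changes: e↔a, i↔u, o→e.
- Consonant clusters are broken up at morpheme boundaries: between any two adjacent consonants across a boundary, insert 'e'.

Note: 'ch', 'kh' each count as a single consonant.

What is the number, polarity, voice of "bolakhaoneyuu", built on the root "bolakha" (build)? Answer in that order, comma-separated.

Segment: bolakha-on-yu-u.
number: -on → plural.
polarity: -yu → affirmative.
voice: -u → active.

plural, affirmative, active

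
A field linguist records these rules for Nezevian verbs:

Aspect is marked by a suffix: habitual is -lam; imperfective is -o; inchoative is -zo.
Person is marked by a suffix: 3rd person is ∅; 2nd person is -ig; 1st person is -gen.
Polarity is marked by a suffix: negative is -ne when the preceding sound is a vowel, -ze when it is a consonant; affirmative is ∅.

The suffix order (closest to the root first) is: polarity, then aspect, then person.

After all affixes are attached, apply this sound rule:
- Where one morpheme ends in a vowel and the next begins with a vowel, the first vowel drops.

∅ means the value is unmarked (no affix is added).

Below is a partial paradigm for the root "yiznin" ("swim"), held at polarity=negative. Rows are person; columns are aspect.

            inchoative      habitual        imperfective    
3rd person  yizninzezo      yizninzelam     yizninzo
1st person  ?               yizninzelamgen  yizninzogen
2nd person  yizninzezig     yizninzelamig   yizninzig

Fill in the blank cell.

yizninzezogen

Attach polarity negative -ze (after consonant 'n') → yizninze.
Attach aspect inchoative -zo → yizninzezo.
Attach person 1st person -gen → yizninzezogen.
Vowel deletion: no change.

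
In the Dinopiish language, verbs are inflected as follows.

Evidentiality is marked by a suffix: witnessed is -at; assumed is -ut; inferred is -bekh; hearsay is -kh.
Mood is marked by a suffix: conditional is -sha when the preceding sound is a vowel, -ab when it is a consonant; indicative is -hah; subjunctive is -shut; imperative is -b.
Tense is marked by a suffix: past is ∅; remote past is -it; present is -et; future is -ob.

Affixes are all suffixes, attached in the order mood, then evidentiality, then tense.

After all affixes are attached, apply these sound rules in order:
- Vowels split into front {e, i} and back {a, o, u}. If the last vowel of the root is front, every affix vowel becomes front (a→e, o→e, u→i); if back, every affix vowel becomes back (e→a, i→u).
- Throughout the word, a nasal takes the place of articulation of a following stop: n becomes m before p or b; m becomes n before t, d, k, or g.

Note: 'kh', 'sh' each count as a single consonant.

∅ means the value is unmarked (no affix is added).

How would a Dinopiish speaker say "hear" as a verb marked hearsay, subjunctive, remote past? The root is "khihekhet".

khihekhetshitkhit

Attach mood subjunctive -shut → khihekhetshut.
Attach evidentiality hearsay -kh → khihekhetshutkh.
Attach tense remote past -it → khihekhetshutkhit.
Apply vowel harmony: khihekhetshutkhit → khihekhetshitkhit.
Nasal assimilation: no change.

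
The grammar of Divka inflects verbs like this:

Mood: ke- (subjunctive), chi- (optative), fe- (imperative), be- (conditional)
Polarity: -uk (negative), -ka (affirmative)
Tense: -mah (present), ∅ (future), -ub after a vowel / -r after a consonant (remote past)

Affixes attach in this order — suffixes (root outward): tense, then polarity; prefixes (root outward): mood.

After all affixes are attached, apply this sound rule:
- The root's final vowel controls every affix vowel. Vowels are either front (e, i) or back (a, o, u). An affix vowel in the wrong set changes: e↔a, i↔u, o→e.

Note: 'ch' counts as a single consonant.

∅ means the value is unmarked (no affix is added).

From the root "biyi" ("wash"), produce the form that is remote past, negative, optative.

chibiyiibik

Attach mood optative chi- → chibiyi.
Attach tense remote past -ub (after vowel 'i') → chibiyiub.
Attach polarity negative -uk → chibiyiubuk.
Apply vowel harmony: chibiyiubuk → chibiyiibik.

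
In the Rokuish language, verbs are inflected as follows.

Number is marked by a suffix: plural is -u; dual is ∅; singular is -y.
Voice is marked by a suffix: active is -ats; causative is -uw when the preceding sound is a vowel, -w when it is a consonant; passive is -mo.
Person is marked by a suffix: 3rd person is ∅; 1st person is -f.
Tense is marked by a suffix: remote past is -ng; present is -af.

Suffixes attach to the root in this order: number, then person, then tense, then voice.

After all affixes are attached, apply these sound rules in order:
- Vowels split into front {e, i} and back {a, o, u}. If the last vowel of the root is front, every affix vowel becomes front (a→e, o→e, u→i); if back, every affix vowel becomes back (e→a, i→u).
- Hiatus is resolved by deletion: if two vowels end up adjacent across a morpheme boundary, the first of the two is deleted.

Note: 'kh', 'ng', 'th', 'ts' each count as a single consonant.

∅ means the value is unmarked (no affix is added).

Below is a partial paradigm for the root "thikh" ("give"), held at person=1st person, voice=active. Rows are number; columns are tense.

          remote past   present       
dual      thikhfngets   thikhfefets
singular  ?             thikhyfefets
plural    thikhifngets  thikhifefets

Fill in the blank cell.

Attach number singular -y → thikhy.
Attach person 1st person -f → thikhyf.
Attach tense remote past -ng → thikhyfng.
Attach voice active -ats → thikhyfngats.
Apply vowel harmony: thikhyfngats → thikhyfngets.
Vowel deletion: no change.

thikhyfngets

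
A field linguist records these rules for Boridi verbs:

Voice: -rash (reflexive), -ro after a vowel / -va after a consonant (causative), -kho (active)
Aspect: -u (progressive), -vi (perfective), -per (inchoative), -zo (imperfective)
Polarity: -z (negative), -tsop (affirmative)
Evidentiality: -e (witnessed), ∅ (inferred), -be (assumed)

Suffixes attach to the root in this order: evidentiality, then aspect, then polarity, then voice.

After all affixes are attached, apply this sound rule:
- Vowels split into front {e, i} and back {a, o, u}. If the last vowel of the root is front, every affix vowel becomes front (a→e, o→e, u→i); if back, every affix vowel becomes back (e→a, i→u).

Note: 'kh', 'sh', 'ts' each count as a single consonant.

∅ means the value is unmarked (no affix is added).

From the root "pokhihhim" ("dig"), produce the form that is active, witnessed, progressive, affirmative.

pokhihhimeitsepkhe

Attach evidentiality witnessed -e → pokhihhime.
Attach aspect progressive -u → pokhihhimeu.
Attach polarity affirmative -tsop → pokhihhimeutsop.
Attach voice active -kho → pokhihhimeutsopkho.
Apply vowel harmony: pokhihhimeutsopkho → pokhihhimeitsepkhe.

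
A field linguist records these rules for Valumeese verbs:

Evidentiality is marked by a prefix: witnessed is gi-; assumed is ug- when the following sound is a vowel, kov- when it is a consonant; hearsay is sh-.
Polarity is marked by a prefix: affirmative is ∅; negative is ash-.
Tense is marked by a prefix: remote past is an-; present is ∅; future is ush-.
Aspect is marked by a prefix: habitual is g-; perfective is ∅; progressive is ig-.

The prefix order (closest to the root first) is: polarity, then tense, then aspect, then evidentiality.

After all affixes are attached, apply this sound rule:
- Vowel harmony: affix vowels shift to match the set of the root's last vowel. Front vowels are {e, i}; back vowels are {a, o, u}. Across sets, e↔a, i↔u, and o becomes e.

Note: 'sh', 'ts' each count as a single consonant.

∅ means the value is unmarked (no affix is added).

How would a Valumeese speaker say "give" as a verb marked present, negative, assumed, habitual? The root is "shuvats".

Attach polarity negative ash- → ashshuvats.
tense = present: zero marking, form stays ashshuvats.
Attach aspect habitual g- → gashshuvats.
Attach evidentiality assumed kov- (before consonant 'g') → kovgashshuvats.
Vowel harmony: no change.

kovgashshuvats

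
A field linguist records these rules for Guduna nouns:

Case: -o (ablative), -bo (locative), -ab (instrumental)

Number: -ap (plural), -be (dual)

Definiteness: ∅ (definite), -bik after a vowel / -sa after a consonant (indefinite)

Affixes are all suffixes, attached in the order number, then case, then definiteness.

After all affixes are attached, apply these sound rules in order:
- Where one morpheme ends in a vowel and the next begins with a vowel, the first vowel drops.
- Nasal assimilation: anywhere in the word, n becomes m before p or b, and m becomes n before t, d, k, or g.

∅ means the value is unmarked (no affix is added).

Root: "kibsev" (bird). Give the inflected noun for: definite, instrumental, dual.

kibsevbab

Attach number dual -be → kibsevbe.
Attach case instrumental -ab → kibsevbeab.
definiteness = definite: zero marking, form stays kibsevbeab.
Apply vowel deletion: kibsevbeab → kibsevbab.
Nasal assimilation: no change.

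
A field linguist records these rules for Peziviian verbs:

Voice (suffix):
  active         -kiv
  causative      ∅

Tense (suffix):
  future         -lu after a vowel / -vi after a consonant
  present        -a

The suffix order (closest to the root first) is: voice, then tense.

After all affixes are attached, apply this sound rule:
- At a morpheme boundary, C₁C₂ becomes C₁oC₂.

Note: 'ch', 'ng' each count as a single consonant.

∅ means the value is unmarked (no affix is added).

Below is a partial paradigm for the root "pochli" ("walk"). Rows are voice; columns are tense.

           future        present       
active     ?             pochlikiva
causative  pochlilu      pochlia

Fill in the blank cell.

pochlikivovi

Attach voice active -kiv → pochlikiv.
Attach tense future -vi (after consonant 'v') → pochlikivvi.
Apply epenthesis: pochlikivvi → pochlikivovi.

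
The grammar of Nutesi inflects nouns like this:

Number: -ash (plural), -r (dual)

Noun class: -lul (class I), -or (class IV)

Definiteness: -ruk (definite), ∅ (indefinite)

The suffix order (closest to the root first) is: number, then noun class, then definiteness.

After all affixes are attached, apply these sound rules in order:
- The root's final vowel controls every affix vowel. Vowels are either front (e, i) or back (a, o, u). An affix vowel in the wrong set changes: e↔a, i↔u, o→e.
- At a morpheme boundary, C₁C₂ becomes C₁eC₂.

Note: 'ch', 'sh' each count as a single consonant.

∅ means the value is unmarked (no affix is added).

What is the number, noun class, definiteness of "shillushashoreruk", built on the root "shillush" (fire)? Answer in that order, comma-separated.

plural, class IV, definite

Segment: shillush-ash-or-ruk.
number: -ash → plural.
noun class: -or → class IV.
definiteness: -ruk → definite.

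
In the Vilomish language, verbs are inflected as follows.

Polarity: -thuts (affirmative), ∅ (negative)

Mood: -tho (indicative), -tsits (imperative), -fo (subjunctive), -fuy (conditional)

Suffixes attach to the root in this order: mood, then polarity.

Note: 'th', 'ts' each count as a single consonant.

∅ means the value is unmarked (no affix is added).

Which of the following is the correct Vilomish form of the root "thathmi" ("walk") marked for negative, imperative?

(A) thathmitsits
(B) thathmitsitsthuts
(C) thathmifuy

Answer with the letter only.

A

Attach mood imperative -tsits → thathmitsits.
polarity = negative: zero marking, form stays thathmitsits.
So the correct form is thathmitsits, option (A).
(C) thathmifuy is wrong: it uses conditional instead of imperative for mood.
(B) thathmitsitsthuts is wrong: it uses affirmative instead of negative for polarity.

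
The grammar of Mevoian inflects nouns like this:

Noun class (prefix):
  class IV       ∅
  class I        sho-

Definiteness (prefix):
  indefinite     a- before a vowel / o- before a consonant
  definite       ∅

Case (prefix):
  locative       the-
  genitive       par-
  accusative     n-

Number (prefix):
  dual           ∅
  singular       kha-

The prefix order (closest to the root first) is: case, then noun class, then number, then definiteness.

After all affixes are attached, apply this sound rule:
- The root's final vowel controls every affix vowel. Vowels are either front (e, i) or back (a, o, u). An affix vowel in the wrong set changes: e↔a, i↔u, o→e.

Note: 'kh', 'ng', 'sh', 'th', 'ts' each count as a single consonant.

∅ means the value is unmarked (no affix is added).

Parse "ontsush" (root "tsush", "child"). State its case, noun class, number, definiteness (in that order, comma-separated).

Segment: o-n-tsush.
case: n- → accusative.
noun class: ∅ → class IV.
number: ∅ → dual.
definiteness: a/o- → indefinite.

accusative, class IV, dual, indefinite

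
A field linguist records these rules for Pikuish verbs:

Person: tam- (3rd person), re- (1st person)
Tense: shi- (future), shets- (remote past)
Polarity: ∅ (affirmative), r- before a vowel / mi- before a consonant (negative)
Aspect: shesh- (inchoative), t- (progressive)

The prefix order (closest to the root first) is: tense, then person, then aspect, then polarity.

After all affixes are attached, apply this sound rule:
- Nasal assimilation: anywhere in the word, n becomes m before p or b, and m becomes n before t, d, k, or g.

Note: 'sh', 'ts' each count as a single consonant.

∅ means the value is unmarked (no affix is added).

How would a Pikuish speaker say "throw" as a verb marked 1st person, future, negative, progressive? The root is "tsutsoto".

Attach tense future shi- → shitsutsoto.
Attach person 1st person re- → reshitsutsoto.
Attach aspect progressive t- → treshitsutsoto.
Attach polarity negative mi- (before consonant 't') → mitreshitsutsoto.
Nasal assimilation: no change.

mitreshitsutsoto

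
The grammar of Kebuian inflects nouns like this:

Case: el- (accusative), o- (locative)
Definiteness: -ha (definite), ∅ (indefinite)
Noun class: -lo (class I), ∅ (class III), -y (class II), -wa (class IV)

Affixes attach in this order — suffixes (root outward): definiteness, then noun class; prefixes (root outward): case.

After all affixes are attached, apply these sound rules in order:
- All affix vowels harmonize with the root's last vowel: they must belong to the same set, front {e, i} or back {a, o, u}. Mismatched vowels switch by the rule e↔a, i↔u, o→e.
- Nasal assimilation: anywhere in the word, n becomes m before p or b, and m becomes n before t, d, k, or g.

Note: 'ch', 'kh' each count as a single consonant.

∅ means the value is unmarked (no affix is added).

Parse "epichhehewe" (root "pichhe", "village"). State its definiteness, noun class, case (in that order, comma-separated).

definite, class IV, locative

Segment: o-pichhe-ha-wa.
definiteness: -ha → definite.
noun class: -wa → class IV.
case: o- → locative.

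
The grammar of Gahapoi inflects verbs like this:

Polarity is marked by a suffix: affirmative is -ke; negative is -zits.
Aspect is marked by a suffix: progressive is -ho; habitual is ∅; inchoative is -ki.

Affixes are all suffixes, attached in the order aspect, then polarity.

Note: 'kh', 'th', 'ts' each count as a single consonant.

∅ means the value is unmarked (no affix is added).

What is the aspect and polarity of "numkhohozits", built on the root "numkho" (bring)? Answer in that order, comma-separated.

progressive, negative

Segment: numkho-ho-zits.
aspect: -ho → progressive.
polarity: -zits → negative.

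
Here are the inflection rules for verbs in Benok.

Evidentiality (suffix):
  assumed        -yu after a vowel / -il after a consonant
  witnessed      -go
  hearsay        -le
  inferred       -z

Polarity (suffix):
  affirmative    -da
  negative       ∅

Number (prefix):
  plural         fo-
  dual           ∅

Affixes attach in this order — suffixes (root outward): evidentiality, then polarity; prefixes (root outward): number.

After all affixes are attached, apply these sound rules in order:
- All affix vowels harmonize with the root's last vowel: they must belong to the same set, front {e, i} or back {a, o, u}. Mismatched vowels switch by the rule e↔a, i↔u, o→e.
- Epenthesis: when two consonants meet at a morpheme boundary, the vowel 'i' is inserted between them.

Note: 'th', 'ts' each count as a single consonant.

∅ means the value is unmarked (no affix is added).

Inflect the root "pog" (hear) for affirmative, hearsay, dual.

pogilada

Attach evidentiality hearsay -le → pogle.
number = dual: zero marking, form stays pogle.
Attach polarity affirmative -da → pogleda.
Apply vowel harmony: pogleda → poglada.
Apply epenthesis: poglada → pogilada.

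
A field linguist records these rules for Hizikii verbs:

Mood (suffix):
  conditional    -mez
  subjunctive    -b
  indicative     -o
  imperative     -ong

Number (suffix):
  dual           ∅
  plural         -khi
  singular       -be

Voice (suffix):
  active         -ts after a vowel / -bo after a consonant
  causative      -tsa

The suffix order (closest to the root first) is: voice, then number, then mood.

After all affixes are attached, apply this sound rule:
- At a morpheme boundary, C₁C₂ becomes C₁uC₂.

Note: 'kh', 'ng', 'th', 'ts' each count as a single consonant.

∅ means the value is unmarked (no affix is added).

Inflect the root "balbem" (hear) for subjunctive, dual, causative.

balbemutsab

Attach voice causative -tsa → balbemtsa.
number = dual: zero marking, form stays balbemtsa.
Attach mood subjunctive -b → balbemtsab.
Apply epenthesis: balbemtsab → balbemutsab.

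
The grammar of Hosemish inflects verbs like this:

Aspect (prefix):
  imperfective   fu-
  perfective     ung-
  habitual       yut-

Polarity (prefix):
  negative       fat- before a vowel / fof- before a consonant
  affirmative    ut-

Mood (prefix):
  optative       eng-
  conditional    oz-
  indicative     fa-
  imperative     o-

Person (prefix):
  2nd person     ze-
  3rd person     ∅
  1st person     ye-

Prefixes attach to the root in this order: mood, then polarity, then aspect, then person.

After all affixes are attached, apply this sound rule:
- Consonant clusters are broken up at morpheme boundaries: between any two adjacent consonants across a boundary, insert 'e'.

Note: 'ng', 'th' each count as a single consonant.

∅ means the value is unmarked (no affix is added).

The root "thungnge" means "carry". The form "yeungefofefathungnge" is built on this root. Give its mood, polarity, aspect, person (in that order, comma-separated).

indicative, negative, perfective, 1st person

Segment: ye-ung-fof-fa-thungnge.
mood: fa- → indicative.
polarity: fat/fof- → negative.
aspect: ung- → perfective.
person: ye- → 1st person.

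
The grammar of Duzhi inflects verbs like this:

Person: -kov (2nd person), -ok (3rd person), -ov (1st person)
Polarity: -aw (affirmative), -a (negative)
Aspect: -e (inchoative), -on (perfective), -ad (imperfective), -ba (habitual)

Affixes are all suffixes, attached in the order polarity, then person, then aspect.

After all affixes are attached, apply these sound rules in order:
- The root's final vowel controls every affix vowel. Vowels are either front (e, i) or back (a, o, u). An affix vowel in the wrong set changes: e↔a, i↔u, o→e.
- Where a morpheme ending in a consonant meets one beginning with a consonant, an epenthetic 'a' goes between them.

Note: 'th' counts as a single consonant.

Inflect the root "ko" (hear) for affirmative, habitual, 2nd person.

koawakovaba

Attach polarity affirmative -aw → koaw.
Attach person 2nd person -kov → koawkov.
Attach aspect habitual -ba → koawkovba.
Vowel harmony: no change.
Apply epenthesis: koawkovba → koawakovaba.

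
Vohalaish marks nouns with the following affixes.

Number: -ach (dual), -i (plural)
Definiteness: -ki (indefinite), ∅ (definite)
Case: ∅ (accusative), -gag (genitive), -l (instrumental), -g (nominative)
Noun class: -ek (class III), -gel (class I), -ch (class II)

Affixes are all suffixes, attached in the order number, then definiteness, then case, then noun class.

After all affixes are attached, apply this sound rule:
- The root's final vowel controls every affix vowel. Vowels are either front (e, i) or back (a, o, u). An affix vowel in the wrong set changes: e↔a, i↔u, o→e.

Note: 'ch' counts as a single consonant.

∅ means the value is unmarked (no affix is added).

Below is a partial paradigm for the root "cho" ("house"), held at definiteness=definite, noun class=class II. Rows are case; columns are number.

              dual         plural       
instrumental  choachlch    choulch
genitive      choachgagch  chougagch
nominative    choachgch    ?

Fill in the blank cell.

Attach number plural -i → choi.
definiteness = definite: zero marking, form stays choi.
Attach case nominative -g → choig.
Attach noun class class II -ch → choigch.
Apply vowel harmony: choigch → chougch.

chougch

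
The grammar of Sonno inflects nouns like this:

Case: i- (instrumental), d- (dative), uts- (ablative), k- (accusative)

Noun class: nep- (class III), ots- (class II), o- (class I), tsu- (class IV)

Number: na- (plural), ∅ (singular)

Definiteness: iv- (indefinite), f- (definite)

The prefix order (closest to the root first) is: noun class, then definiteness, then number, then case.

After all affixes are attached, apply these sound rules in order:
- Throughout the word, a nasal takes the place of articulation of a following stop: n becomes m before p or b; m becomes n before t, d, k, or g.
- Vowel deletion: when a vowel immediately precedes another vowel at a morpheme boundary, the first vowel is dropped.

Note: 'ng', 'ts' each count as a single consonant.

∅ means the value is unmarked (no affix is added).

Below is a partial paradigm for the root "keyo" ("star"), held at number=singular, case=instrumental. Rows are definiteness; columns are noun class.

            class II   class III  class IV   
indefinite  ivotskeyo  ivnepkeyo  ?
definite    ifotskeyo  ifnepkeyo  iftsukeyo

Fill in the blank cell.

Attach noun class class IV tsu- → tsukeyo.
Attach definiteness indefinite iv- → ivtsukeyo.
number = singular: zero marking, form stays ivtsukeyo.
Attach case instrumental i- → iivtsukeyo.
Nasal assimilation: no change.
Apply vowel deletion: iivtsukeyo → ivtsukeyo.

ivtsukeyo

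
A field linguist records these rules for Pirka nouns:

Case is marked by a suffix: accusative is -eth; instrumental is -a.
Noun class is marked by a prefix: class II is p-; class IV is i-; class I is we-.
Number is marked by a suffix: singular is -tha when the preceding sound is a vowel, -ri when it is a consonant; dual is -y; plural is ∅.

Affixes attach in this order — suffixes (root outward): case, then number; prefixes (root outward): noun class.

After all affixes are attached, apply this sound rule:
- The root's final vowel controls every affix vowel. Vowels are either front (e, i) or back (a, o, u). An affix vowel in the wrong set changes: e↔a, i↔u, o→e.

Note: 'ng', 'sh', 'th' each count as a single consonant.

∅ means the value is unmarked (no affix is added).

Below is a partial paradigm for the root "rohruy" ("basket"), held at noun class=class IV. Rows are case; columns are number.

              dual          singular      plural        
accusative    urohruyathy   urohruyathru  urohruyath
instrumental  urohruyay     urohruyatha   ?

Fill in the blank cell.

Attach case instrumental -a → rohruya.
number = plural: zero marking, form stays rohruya.
Attach noun class class IV i- → irohruya.
Apply vowel harmony: irohruya → urohruya.

urohruya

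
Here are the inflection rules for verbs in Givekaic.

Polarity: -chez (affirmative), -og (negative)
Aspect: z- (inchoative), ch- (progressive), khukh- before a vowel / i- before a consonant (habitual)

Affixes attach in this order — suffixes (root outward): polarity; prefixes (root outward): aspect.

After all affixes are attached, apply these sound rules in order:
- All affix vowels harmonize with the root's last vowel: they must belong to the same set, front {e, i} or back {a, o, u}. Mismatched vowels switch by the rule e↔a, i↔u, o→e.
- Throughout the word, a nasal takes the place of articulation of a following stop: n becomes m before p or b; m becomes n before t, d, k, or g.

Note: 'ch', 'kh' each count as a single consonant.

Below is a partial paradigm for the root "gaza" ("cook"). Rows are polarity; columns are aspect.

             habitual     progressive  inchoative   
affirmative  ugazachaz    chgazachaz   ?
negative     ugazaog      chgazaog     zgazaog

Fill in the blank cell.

zgazachaz

Attach polarity affirmative -chez → gazachez.
Attach aspect inchoative z- → zgazachez.
Apply vowel harmony: zgazachez → zgazachaz.
Nasal assimilation: no change.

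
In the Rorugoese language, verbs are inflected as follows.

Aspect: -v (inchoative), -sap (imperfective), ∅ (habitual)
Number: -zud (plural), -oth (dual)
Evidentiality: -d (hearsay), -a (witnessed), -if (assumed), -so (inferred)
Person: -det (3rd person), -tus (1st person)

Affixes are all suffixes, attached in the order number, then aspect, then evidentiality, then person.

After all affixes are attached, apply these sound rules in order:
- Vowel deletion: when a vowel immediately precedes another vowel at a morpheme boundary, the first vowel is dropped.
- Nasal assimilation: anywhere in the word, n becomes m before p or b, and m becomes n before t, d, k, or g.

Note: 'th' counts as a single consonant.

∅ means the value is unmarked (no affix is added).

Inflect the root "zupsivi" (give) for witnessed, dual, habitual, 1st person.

zupsivothatus

Attach number dual -oth → zupsivioth.
aspect = habitual: zero marking, form stays zupsivioth.
Attach evidentiality witnessed -a → zupsiviotha.
Attach person 1st person -tus → zupsiviothatus.
Apply vowel deletion: zupsiviothatus → zupsivothatus.
Nasal assimilation: no change.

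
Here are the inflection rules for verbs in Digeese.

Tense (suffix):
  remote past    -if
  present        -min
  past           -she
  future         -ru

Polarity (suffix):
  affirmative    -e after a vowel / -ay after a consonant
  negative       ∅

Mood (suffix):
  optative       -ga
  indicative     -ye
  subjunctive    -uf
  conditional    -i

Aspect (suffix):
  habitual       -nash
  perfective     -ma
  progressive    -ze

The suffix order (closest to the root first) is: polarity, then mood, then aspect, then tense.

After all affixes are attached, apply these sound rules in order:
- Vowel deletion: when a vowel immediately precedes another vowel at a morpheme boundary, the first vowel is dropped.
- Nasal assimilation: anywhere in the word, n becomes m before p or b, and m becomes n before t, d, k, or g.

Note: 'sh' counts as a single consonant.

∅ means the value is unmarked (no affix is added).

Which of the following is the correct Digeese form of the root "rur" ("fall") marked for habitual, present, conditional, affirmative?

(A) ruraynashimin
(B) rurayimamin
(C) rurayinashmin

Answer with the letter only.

C

Attach polarity affirmative -ay (after consonant 'r') → ruray.
Attach mood conditional -i → rurayi.
Attach aspect habitual -nash → rurayinash.
Attach tense present -min → rurayinashmin.
Vowel deletion: no change.
Nasal assimilation: no change.
So the correct form is rurayinashmin, option (C).
(B) rurayimamin is wrong: it uses perfective instead of habitual for aspect.
(A) ruraynashimin is wrong: it has the affixes in the wrong order.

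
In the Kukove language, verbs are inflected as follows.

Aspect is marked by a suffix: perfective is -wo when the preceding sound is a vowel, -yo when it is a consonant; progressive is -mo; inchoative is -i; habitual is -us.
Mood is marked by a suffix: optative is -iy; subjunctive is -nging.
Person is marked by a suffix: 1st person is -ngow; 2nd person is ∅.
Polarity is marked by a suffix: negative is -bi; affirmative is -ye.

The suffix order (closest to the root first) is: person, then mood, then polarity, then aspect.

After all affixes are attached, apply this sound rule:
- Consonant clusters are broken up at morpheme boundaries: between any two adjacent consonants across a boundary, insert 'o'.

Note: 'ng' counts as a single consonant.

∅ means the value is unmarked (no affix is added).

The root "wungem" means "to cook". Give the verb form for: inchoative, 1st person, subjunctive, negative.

wungemongowongingobii

Attach person 1st person -ngow → wungemngow.
Attach mood subjunctive -nging → wungemngownging.
Attach polarity negative -bi → wungemngowngingbi.
Attach aspect inchoative -i → wungemngowngingbii.
Apply epenthesis: wungemngowngingbii → wungemongowongingobii.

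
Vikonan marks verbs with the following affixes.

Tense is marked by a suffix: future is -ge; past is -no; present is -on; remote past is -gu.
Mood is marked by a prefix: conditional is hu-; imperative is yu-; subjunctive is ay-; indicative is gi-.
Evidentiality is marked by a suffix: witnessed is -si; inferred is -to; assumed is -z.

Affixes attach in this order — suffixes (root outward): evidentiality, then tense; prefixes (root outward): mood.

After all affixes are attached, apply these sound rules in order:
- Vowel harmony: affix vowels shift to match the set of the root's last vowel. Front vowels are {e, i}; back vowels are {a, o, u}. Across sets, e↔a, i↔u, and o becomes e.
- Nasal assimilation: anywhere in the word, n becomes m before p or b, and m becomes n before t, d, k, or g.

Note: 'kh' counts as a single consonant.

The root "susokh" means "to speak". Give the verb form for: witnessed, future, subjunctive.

aysusokhsuga

Attach evidentiality witnessed -si → susokhsi.
Attach tense future -ge → susokhsige.
Attach mood subjunctive ay- → aysusokhsige.
Apply vowel harmony: aysusokhsige → aysusokhsuga.
Nasal assimilation: no change.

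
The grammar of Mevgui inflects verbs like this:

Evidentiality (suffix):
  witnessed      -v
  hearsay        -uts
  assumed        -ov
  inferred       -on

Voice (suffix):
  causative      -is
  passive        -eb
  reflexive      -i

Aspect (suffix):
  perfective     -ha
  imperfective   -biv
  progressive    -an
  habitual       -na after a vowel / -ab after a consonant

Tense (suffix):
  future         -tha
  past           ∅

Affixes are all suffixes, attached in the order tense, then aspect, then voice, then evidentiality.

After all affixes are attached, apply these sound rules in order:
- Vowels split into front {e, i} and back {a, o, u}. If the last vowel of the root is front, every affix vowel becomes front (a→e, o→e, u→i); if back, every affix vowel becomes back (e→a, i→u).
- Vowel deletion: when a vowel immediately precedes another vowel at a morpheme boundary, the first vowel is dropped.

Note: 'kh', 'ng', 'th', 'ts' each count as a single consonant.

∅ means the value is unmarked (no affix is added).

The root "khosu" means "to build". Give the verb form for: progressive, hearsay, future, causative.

Attach tense future -tha → khosutha.
Attach aspect progressive -an → khosuthaan.
Attach voice causative -is → khosuthaanis.
Attach evidentiality hearsay -uts → khosuthaanisuts.
Apply vowel harmony: khosuthaanisuts → khosuthaanusuts.
Apply vowel deletion: khosuthaanusuts → khosuthanusuts.

khosuthanusuts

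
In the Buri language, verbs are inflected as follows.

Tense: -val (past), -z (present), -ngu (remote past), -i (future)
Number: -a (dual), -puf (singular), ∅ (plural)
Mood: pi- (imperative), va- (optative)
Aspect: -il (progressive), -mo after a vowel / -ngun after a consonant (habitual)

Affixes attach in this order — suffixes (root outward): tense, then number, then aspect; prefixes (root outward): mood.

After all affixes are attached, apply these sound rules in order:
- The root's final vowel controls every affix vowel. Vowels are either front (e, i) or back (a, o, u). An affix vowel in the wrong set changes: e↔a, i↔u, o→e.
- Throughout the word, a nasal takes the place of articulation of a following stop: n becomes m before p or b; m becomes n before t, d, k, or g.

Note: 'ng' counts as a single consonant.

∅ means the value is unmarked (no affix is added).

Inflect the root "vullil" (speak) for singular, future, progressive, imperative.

pivullilipifil

Attach mood imperative pi- → pivullil.
Attach tense future -i → pivullili.
Attach number singular -puf → pivullilipuf.
Attach aspect progressive -il → pivullilipufil.
Apply vowel harmony: pivullilipufil → pivullilipifil.
Nasal assimilation: no change.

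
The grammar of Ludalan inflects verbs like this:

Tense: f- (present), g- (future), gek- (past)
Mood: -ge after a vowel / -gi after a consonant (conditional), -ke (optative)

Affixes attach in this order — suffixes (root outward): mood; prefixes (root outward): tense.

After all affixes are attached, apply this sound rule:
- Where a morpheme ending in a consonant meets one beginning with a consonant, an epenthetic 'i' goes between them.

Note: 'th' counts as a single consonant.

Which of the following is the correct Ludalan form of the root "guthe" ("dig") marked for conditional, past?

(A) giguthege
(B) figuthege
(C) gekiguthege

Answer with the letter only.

Attach mood conditional -ge (after vowel 'e') → guthege.
Attach tense past gek- → gekguthege.
Apply epenthesis: gekguthege → gekiguthege.
So the correct form is gekiguthege, option (C).
(B) figuthege is wrong: it uses present instead of past for tense.
(A) giguthege is wrong: it uses future instead of past for tense.

C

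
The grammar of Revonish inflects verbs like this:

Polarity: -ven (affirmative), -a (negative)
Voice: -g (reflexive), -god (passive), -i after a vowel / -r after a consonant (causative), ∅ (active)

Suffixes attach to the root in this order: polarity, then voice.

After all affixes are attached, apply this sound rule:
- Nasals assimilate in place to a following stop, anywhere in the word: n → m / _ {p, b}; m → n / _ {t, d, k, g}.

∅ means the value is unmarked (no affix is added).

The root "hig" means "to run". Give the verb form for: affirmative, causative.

higvenr

Attach polarity affirmative -ven → higven.
Attach voice causative -r (after consonant 'n') → higvenr.
Nasal assimilation: no change.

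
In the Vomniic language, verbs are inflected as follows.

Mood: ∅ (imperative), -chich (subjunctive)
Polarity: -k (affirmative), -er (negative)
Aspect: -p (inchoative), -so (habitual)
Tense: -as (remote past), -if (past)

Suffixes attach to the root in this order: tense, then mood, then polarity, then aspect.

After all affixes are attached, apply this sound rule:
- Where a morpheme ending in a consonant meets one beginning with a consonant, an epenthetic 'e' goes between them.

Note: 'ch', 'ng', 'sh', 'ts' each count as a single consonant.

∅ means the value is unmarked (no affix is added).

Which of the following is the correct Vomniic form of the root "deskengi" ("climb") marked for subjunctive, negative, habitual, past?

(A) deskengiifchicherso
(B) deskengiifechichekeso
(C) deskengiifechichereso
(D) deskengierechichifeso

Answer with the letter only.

Attach tense past -if → deskengiif.
Attach mood subjunctive -chich → deskengiifchich.
Attach polarity negative -er → deskengiifchicher.
Attach aspect habitual -so → deskengiifchicherso.
Apply epenthesis: deskengiifchicherso → deskengiifechichereso.
So the correct form is deskengiifechichereso, option (C).
(B) deskengiifechichekeso is wrong: it uses affirmative instead of negative for polarity.
(D) deskengierechichifeso is wrong: it has the affixes in the wrong order.
(A) deskengiifchicherso is wrong: it fails to apply the sound rule(s).

C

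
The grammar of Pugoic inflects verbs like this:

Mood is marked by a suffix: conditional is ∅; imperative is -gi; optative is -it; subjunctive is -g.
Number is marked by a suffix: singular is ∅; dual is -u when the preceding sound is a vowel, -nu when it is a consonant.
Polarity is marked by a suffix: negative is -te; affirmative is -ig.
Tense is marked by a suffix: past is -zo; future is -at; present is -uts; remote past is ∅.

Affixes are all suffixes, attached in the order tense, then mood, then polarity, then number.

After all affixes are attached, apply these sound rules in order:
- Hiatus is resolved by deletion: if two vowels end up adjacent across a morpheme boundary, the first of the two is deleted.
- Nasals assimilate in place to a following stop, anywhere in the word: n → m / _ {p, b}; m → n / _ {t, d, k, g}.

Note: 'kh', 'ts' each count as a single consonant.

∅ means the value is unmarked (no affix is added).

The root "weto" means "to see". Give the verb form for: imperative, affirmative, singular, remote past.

tense = remote past: zero marking, form stays weto.
Attach mood imperative -gi → wetogi.
Attach polarity affirmative -ig → wetogiig.
number = singular: zero marking, form stays wetogiig.
Apply vowel deletion: wetogiig → wetogig.
Nasal assimilation: no change.

wetogig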